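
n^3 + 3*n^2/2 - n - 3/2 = (n - 1)*(n + 1)*(n + 3/2)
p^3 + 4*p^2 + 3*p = p*(p + 1)*(p + 3)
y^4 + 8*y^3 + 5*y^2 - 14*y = y*(y - 1)*(y + 2)*(y + 7)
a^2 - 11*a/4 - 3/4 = (a - 3)*(a + 1/4)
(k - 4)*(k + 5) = k^2 + k - 20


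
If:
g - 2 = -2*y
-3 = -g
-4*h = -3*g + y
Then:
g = 3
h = 19/8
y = -1/2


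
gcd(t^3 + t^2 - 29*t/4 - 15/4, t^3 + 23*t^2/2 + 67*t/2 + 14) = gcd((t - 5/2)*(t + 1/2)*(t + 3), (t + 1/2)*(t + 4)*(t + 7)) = t + 1/2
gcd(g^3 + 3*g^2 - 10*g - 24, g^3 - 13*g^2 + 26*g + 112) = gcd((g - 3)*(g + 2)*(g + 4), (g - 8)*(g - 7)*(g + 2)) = g + 2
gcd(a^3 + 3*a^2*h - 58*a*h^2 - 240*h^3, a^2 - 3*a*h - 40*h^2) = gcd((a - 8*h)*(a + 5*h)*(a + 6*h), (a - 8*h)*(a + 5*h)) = a^2 - 3*a*h - 40*h^2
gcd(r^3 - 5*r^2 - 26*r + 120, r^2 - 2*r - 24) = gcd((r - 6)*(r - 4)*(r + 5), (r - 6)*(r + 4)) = r - 6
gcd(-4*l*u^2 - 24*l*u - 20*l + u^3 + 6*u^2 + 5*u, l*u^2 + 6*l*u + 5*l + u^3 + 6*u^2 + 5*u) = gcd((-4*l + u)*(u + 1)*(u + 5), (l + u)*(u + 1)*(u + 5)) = u^2 + 6*u + 5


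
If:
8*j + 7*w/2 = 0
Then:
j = -7*w/16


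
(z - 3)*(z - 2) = z^2 - 5*z + 6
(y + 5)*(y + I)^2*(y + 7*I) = y^4 + 5*y^3 + 9*I*y^3 - 15*y^2 + 45*I*y^2 - 75*y - 7*I*y - 35*I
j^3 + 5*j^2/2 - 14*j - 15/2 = (j - 3)*(j + 1/2)*(j + 5)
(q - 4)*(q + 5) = q^2 + q - 20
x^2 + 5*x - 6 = (x - 1)*(x + 6)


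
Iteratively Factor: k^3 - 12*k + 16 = (k + 4)*(k^2 - 4*k + 4) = (k - 2)*(k + 4)*(k - 2)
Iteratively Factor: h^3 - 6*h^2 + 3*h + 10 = (h - 2)*(h^2 - 4*h - 5) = (h - 2)*(h + 1)*(h - 5)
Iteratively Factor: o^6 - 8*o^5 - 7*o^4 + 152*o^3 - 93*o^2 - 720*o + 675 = (o - 1)*(o^5 - 7*o^4 - 14*o^3 + 138*o^2 + 45*o - 675) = (o - 1)*(o + 3)*(o^4 - 10*o^3 + 16*o^2 + 90*o - 225) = (o - 1)*(o + 3)^2*(o^3 - 13*o^2 + 55*o - 75) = (o - 5)*(o - 1)*(o + 3)^2*(o^2 - 8*o + 15) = (o - 5)^2*(o - 1)*(o + 3)^2*(o - 3)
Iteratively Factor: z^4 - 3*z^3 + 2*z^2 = (z - 1)*(z^3 - 2*z^2) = z*(z - 1)*(z^2 - 2*z) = z*(z - 2)*(z - 1)*(z)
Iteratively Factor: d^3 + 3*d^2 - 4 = (d - 1)*(d^2 + 4*d + 4) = (d - 1)*(d + 2)*(d + 2)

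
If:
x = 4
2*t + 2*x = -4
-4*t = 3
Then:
No Solution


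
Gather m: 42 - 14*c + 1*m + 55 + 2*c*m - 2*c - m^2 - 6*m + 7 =-16*c - m^2 + m*(2*c - 5) + 104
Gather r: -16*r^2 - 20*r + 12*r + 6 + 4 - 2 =-16*r^2 - 8*r + 8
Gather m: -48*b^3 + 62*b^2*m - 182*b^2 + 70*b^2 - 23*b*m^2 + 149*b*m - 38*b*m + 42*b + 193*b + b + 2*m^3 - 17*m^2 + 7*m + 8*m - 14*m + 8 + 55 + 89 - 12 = -48*b^3 - 112*b^2 + 236*b + 2*m^3 + m^2*(-23*b - 17) + m*(62*b^2 + 111*b + 1) + 140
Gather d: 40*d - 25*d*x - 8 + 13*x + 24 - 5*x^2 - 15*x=d*(40 - 25*x) - 5*x^2 - 2*x + 16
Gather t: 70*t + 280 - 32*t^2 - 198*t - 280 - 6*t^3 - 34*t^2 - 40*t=-6*t^3 - 66*t^2 - 168*t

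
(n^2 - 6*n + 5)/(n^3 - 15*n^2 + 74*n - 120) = (n - 1)/(n^2 - 10*n + 24)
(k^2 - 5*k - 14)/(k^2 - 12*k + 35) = (k + 2)/(k - 5)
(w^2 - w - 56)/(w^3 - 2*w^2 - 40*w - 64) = (w + 7)/(w^2 + 6*w + 8)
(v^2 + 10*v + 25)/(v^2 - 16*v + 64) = (v^2 + 10*v + 25)/(v^2 - 16*v + 64)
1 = 1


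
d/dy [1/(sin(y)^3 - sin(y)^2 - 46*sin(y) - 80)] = (-3*sin(y)^2 + 2*sin(y) + 46)*cos(y)/(-sin(y)^3 + sin(y)^2 + 46*sin(y) + 80)^2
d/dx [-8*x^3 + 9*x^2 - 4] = 6*x*(3 - 4*x)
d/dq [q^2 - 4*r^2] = 2*q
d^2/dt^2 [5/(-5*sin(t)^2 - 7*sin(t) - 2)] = 5*(100*sin(t)^3 + 5*sin(t)^2 - 146*sin(t) - 78)/((sin(t) + 1)^2*(5*sin(t) + 2)^3)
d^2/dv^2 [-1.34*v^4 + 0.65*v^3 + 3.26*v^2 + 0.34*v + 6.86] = -16.08*v^2 + 3.9*v + 6.52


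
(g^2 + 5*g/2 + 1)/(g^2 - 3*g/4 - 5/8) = 4*(g + 2)/(4*g - 5)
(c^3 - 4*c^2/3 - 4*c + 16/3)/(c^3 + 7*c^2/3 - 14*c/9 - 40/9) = 3*(c - 2)/(3*c + 5)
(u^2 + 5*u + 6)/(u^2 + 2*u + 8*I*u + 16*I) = (u + 3)/(u + 8*I)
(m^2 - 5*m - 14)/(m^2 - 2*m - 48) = (-m^2 + 5*m + 14)/(-m^2 + 2*m + 48)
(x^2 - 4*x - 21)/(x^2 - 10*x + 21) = (x + 3)/(x - 3)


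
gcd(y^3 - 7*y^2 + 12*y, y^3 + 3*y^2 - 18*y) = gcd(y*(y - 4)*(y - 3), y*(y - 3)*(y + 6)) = y^2 - 3*y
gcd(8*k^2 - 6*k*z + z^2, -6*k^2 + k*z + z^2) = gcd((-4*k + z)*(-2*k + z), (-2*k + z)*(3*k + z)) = -2*k + z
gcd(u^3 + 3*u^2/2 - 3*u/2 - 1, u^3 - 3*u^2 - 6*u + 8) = u^2 + u - 2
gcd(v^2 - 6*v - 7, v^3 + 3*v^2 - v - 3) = v + 1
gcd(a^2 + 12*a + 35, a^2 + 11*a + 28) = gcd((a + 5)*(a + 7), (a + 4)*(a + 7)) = a + 7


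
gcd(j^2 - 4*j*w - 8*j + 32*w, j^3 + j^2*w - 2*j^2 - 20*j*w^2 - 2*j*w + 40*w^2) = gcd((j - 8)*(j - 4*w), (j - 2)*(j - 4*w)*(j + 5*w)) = -j + 4*w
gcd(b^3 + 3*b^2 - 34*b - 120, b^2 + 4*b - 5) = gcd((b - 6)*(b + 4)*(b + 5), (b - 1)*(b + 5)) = b + 5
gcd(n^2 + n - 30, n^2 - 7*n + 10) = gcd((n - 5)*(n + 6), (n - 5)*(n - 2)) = n - 5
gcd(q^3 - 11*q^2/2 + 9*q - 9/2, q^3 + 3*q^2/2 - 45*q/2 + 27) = q^2 - 9*q/2 + 9/2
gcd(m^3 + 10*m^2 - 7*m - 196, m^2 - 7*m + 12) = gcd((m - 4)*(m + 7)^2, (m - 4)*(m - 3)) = m - 4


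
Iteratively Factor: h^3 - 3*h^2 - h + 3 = (h - 1)*(h^2 - 2*h - 3) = (h - 3)*(h - 1)*(h + 1)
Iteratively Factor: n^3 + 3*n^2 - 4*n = (n)*(n^2 + 3*n - 4) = n*(n - 1)*(n + 4)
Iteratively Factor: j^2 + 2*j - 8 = (j - 2)*(j + 4)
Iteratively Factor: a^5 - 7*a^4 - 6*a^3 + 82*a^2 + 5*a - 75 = (a - 1)*(a^4 - 6*a^3 - 12*a^2 + 70*a + 75) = (a - 1)*(a + 1)*(a^3 - 7*a^2 - 5*a + 75) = (a - 1)*(a + 1)*(a + 3)*(a^2 - 10*a + 25) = (a - 5)*(a - 1)*(a + 1)*(a + 3)*(a - 5)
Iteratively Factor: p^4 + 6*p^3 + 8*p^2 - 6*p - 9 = (p + 1)*(p^3 + 5*p^2 + 3*p - 9) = (p - 1)*(p + 1)*(p^2 + 6*p + 9) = (p - 1)*(p + 1)*(p + 3)*(p + 3)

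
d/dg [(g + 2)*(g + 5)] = 2*g + 7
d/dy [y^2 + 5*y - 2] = 2*y + 5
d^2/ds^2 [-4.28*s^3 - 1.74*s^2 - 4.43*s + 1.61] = -25.68*s - 3.48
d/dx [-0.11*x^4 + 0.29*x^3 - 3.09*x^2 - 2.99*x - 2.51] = -0.44*x^3 + 0.87*x^2 - 6.18*x - 2.99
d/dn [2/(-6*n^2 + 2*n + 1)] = 4*(6*n - 1)/(-6*n^2 + 2*n + 1)^2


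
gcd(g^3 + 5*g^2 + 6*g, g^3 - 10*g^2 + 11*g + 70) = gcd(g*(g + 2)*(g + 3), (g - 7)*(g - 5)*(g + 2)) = g + 2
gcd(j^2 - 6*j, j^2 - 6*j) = j^2 - 6*j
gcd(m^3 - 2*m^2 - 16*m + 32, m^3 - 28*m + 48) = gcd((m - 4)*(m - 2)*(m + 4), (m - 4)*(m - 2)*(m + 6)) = m^2 - 6*m + 8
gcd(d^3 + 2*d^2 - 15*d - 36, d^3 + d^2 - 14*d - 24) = d^2 - d - 12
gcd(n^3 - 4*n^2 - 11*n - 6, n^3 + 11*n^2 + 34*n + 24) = n + 1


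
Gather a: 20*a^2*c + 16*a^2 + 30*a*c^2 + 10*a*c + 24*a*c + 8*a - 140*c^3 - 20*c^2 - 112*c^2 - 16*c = a^2*(20*c + 16) + a*(30*c^2 + 34*c + 8) - 140*c^3 - 132*c^2 - 16*c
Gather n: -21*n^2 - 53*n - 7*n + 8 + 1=-21*n^2 - 60*n + 9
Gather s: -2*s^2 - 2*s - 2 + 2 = -2*s^2 - 2*s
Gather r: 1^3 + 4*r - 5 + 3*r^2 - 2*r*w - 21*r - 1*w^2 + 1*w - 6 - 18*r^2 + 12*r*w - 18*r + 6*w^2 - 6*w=-15*r^2 + r*(10*w - 35) + 5*w^2 - 5*w - 10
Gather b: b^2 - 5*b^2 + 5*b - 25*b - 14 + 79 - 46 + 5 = -4*b^2 - 20*b + 24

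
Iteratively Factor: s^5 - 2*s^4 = (s)*(s^4 - 2*s^3) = s^2*(s^3 - 2*s^2) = s^3*(s^2 - 2*s) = s^3*(s - 2)*(s)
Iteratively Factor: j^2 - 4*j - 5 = (j + 1)*(j - 5)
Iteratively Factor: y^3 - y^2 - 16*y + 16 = (y - 4)*(y^2 + 3*y - 4) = (y - 4)*(y - 1)*(y + 4)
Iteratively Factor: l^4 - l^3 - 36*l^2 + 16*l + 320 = (l + 4)*(l^3 - 5*l^2 - 16*l + 80) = (l + 4)^2*(l^2 - 9*l + 20) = (l - 5)*(l + 4)^2*(l - 4)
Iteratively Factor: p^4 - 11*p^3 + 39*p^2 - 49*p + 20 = (p - 1)*(p^3 - 10*p^2 + 29*p - 20) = (p - 1)^2*(p^2 - 9*p + 20) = (p - 4)*(p - 1)^2*(p - 5)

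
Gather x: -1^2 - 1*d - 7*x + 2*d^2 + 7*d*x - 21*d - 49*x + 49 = 2*d^2 - 22*d + x*(7*d - 56) + 48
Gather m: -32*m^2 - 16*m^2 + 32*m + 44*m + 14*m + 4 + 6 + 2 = -48*m^2 + 90*m + 12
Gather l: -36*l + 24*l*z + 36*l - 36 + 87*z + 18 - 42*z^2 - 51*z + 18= 24*l*z - 42*z^2 + 36*z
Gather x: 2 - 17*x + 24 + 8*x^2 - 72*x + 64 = 8*x^2 - 89*x + 90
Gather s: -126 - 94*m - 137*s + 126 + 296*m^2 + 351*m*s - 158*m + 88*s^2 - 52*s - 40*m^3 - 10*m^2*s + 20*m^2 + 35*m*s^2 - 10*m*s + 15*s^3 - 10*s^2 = -40*m^3 + 316*m^2 - 252*m + 15*s^3 + s^2*(35*m + 78) + s*(-10*m^2 + 341*m - 189)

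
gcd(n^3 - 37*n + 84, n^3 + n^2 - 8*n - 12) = n - 3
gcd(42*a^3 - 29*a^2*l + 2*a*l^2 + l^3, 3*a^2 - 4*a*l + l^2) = 3*a - l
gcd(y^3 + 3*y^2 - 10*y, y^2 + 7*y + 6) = 1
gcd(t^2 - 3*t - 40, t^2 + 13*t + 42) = 1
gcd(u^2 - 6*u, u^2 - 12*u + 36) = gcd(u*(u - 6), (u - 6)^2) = u - 6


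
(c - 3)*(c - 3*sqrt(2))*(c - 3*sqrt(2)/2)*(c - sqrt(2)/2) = c^4 - 5*sqrt(2)*c^3 - 3*c^3 + 27*c^2/2 + 15*sqrt(2)*c^2 - 81*c/2 - 9*sqrt(2)*c/2 + 27*sqrt(2)/2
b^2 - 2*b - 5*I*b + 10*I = (b - 2)*(b - 5*I)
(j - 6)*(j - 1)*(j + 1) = j^3 - 6*j^2 - j + 6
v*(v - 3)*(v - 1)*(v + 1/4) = v^4 - 15*v^3/4 + 2*v^2 + 3*v/4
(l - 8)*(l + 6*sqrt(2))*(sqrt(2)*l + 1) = sqrt(2)*l^3 - 8*sqrt(2)*l^2 + 13*l^2 - 104*l + 6*sqrt(2)*l - 48*sqrt(2)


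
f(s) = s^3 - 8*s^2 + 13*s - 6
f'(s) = 3*s^2 - 16*s + 13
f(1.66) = -1.89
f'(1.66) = -5.29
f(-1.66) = -54.20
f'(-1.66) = 47.83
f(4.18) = -18.40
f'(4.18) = -1.46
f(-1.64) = -53.25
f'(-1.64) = 47.31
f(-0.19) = -8.77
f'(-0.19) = 16.15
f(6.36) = 10.34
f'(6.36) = 32.59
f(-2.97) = -141.38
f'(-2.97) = 86.98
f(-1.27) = -37.46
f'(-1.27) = 38.16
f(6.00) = 0.00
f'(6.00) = 25.00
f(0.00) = -6.00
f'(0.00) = 13.00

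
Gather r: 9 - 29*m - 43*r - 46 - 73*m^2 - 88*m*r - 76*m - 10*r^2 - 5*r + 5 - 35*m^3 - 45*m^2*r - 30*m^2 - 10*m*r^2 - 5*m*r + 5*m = -35*m^3 - 103*m^2 - 100*m + r^2*(-10*m - 10) + r*(-45*m^2 - 93*m - 48) - 32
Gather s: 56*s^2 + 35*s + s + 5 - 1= 56*s^2 + 36*s + 4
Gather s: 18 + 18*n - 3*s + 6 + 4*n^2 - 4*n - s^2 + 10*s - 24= 4*n^2 + 14*n - s^2 + 7*s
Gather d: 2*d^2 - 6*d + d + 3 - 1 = 2*d^2 - 5*d + 2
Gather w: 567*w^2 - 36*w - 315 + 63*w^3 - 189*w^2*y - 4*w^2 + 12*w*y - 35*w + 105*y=63*w^3 + w^2*(563 - 189*y) + w*(12*y - 71) + 105*y - 315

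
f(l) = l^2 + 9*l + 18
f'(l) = 2*l + 9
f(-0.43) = 14.31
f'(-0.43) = 8.14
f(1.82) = 37.69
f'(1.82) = 12.64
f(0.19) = 19.75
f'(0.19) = 9.38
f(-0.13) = 16.85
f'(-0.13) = 8.74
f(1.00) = 28.00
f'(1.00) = 11.00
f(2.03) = 40.39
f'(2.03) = 13.06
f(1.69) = 36.07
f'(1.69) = 12.38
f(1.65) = 35.57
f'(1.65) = 12.30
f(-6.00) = 0.00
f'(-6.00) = -3.00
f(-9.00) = 18.00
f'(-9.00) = -9.00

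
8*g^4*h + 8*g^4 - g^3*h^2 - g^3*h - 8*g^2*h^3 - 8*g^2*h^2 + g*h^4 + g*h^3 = (-8*g + h)*(-g + h)*(g + h)*(g*h + g)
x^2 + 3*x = x*(x + 3)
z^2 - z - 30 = (z - 6)*(z + 5)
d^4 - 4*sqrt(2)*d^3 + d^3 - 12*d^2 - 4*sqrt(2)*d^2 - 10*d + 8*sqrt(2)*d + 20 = (d - 1)*(d + 2)*(d - 5*sqrt(2))*(d + sqrt(2))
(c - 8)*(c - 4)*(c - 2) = c^3 - 14*c^2 + 56*c - 64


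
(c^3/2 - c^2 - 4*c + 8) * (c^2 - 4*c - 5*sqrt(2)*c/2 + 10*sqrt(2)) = c^5/2 - 3*c^4 - 5*sqrt(2)*c^4/4 + 15*sqrt(2)*c^3/2 + 24*c^2 - 60*sqrt(2)*c - 32*c + 80*sqrt(2)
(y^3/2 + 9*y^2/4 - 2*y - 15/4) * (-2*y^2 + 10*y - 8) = -y^5 + y^4/2 + 45*y^3/2 - 61*y^2/2 - 43*y/2 + 30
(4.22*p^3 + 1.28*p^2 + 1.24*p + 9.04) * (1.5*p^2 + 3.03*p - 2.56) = 6.33*p^5 + 14.7066*p^4 - 5.0648*p^3 + 14.0404*p^2 + 24.2168*p - 23.1424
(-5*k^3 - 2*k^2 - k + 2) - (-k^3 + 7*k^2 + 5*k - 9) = -4*k^3 - 9*k^2 - 6*k + 11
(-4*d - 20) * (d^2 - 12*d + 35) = -4*d^3 + 28*d^2 + 100*d - 700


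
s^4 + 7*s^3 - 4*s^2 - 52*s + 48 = (s - 2)*(s - 1)*(s + 4)*(s + 6)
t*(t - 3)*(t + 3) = t^3 - 9*t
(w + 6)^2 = w^2 + 12*w + 36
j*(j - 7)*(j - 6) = j^3 - 13*j^2 + 42*j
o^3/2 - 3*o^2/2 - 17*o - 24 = (o/2 + 1)*(o - 8)*(o + 3)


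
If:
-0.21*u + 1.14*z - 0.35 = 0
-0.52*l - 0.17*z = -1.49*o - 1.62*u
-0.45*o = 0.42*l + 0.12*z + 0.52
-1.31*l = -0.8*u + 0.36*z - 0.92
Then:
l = 4.49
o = -5.76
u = 6.91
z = 1.58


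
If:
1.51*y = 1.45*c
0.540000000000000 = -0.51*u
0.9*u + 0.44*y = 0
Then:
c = 2.26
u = -1.06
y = 2.17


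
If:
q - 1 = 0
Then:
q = 1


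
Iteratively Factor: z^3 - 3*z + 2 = (z + 2)*(z^2 - 2*z + 1) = (z - 1)*(z + 2)*(z - 1)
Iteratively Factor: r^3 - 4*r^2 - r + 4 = (r + 1)*(r^2 - 5*r + 4) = (r - 1)*(r + 1)*(r - 4)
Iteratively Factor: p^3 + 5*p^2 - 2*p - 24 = (p + 3)*(p^2 + 2*p - 8) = (p - 2)*(p + 3)*(p + 4)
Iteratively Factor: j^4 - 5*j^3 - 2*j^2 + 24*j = (j)*(j^3 - 5*j^2 - 2*j + 24) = j*(j + 2)*(j^2 - 7*j + 12) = j*(j - 4)*(j + 2)*(j - 3)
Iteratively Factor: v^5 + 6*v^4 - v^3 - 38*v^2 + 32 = (v + 4)*(v^4 + 2*v^3 - 9*v^2 - 2*v + 8) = (v - 1)*(v + 4)*(v^3 + 3*v^2 - 6*v - 8) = (v - 2)*(v - 1)*(v + 4)*(v^2 + 5*v + 4) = (v - 2)*(v - 1)*(v + 4)^2*(v + 1)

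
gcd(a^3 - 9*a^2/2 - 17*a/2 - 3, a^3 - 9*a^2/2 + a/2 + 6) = a + 1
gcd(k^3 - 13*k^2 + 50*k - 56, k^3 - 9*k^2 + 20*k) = k - 4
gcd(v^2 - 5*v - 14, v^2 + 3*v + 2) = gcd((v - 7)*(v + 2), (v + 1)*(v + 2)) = v + 2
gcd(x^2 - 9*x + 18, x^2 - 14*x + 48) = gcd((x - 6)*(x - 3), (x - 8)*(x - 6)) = x - 6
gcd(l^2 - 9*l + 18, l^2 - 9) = l - 3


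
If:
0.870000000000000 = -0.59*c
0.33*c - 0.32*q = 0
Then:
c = -1.47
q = -1.52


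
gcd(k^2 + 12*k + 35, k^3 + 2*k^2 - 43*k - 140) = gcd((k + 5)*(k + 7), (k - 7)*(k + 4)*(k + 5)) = k + 5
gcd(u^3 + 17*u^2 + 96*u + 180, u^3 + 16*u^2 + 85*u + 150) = u^2 + 11*u + 30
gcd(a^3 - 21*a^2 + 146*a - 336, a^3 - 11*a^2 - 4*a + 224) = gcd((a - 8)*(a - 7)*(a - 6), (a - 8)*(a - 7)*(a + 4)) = a^2 - 15*a + 56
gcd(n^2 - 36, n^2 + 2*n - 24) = n + 6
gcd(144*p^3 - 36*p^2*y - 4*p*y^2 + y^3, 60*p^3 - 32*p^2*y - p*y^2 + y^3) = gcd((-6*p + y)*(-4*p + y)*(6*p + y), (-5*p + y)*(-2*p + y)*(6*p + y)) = 6*p + y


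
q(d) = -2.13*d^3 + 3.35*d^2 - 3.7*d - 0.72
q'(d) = -6.39*d^2 + 6.7*d - 3.7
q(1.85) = -9.59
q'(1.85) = -13.17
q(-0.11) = -0.27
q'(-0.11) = -4.51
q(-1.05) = 9.32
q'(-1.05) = -17.78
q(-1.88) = 32.23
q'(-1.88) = -38.88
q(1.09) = -3.53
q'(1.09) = -3.99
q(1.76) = -8.47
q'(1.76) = -11.70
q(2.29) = -17.20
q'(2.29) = -21.87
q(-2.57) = 67.07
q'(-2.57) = -63.12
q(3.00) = -39.18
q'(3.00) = -41.11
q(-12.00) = 4206.72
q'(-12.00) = -1004.26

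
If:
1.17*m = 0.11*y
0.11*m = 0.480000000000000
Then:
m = 4.36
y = 46.41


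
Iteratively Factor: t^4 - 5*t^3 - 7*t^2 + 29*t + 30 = (t + 2)*(t^3 - 7*t^2 + 7*t + 15) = (t + 1)*(t + 2)*(t^2 - 8*t + 15) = (t - 5)*(t + 1)*(t + 2)*(t - 3)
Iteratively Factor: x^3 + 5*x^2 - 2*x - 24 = (x + 4)*(x^2 + x - 6) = (x - 2)*(x + 4)*(x + 3)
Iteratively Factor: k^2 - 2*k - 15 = (k + 3)*(k - 5)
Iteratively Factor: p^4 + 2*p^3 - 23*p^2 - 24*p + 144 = (p - 3)*(p^3 + 5*p^2 - 8*p - 48) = (p - 3)*(p + 4)*(p^2 + p - 12) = (p - 3)*(p + 4)^2*(p - 3)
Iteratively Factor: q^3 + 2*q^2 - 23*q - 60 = (q - 5)*(q^2 + 7*q + 12) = (q - 5)*(q + 3)*(q + 4)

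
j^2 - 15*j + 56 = (j - 8)*(j - 7)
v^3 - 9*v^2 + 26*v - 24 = (v - 4)*(v - 3)*(v - 2)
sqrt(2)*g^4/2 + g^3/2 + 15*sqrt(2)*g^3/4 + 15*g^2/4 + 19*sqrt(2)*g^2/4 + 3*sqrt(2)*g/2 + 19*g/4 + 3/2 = (g/2 + 1/2)*(g + 1/2)*(g + 6)*(sqrt(2)*g + 1)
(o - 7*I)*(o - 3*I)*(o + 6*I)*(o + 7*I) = o^4 + 3*I*o^3 + 67*o^2 + 147*I*o + 882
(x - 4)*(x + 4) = x^2 - 16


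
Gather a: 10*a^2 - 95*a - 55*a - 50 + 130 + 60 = 10*a^2 - 150*a + 140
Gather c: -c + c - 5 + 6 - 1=0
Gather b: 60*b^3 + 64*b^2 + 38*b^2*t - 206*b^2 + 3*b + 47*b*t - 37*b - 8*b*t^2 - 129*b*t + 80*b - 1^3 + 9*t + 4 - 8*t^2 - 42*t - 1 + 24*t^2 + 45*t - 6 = 60*b^3 + b^2*(38*t - 142) + b*(-8*t^2 - 82*t + 46) + 16*t^2 + 12*t - 4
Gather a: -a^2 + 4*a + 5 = -a^2 + 4*a + 5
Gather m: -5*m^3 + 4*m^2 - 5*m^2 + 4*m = -5*m^3 - m^2 + 4*m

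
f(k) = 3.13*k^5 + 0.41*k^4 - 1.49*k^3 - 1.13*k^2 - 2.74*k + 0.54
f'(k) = 15.65*k^4 + 1.64*k^3 - 4.47*k^2 - 2.26*k - 2.74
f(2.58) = 336.33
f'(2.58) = 683.25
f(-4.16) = -3677.08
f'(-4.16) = 4498.16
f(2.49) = 279.07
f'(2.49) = 590.84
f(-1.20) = -2.16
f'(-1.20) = 23.15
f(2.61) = 357.32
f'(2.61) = 716.30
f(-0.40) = 1.53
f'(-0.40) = -2.26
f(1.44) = 10.95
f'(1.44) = 56.93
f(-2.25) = -152.03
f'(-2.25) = 362.13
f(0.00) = 0.54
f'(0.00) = -2.74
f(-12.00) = -767896.98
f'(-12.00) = 321065.18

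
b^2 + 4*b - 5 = (b - 1)*(b + 5)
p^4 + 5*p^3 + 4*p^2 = p^2*(p + 1)*(p + 4)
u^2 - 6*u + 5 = (u - 5)*(u - 1)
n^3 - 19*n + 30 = (n - 3)*(n - 2)*(n + 5)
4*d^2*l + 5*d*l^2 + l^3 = l*(d + l)*(4*d + l)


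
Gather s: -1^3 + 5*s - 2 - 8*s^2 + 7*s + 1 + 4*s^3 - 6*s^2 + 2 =4*s^3 - 14*s^2 + 12*s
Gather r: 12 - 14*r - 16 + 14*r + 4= 0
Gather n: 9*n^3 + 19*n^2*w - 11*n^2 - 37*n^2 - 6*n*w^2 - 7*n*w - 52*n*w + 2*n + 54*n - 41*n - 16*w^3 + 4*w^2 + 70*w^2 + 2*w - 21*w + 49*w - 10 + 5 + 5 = 9*n^3 + n^2*(19*w - 48) + n*(-6*w^2 - 59*w + 15) - 16*w^3 + 74*w^2 + 30*w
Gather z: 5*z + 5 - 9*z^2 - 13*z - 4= -9*z^2 - 8*z + 1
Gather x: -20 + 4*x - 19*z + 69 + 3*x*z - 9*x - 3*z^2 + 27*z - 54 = x*(3*z - 5) - 3*z^2 + 8*z - 5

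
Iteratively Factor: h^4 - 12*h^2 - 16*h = (h + 2)*(h^3 - 2*h^2 - 8*h) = (h + 2)^2*(h^2 - 4*h) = h*(h + 2)^2*(h - 4)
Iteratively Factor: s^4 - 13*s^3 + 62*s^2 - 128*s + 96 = (s - 4)*(s^3 - 9*s^2 + 26*s - 24) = (s - 4)*(s - 2)*(s^2 - 7*s + 12) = (s - 4)*(s - 3)*(s - 2)*(s - 4)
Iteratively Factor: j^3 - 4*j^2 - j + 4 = (j - 1)*(j^2 - 3*j - 4) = (j - 4)*(j - 1)*(j + 1)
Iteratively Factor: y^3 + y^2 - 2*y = (y - 1)*(y^2 + 2*y) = y*(y - 1)*(y + 2)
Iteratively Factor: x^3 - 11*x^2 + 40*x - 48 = (x - 4)*(x^2 - 7*x + 12) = (x - 4)*(x - 3)*(x - 4)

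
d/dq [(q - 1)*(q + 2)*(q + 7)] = 3*q^2 + 16*q + 5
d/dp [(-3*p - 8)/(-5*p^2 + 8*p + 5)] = (-15*p^2 - 80*p + 49)/(25*p^4 - 80*p^3 + 14*p^2 + 80*p + 25)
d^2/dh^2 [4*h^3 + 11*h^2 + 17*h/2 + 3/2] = 24*h + 22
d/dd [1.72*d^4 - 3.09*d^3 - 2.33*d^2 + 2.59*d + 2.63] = 6.88*d^3 - 9.27*d^2 - 4.66*d + 2.59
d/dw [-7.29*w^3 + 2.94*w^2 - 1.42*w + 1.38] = -21.87*w^2 + 5.88*w - 1.42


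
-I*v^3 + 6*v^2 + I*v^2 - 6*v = v*(v + 6*I)*(-I*v + I)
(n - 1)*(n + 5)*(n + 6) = n^3 + 10*n^2 + 19*n - 30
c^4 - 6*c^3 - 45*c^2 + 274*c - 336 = (c - 8)*(c - 3)*(c - 2)*(c + 7)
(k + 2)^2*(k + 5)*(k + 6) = k^4 + 15*k^3 + 78*k^2 + 164*k + 120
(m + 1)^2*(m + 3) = m^3 + 5*m^2 + 7*m + 3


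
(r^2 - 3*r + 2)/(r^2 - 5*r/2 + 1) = 2*(r - 1)/(2*r - 1)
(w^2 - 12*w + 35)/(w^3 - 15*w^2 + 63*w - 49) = (w - 5)/(w^2 - 8*w + 7)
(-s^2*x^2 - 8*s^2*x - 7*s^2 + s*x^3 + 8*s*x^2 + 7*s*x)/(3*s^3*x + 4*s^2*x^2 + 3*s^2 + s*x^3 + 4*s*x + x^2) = s*(-s*x^2 - 8*s*x - 7*s + x^3 + 8*x^2 + 7*x)/(3*s^3*x + 4*s^2*x^2 + 3*s^2 + s*x^3 + 4*s*x + x^2)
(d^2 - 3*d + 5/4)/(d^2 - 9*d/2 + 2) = (d - 5/2)/(d - 4)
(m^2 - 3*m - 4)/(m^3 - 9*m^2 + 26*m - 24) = (m + 1)/(m^2 - 5*m + 6)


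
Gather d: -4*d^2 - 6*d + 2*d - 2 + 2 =-4*d^2 - 4*d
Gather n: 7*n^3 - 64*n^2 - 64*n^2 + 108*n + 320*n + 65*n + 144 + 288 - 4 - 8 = 7*n^3 - 128*n^2 + 493*n + 420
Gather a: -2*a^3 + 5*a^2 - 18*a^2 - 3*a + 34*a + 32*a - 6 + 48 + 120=-2*a^3 - 13*a^2 + 63*a + 162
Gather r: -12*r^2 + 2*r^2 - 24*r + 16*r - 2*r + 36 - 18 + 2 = -10*r^2 - 10*r + 20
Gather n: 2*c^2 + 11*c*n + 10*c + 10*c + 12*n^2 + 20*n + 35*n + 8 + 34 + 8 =2*c^2 + 20*c + 12*n^2 + n*(11*c + 55) + 50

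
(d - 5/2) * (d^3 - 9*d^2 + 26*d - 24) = d^4 - 23*d^3/2 + 97*d^2/2 - 89*d + 60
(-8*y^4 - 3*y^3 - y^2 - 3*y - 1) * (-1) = 8*y^4 + 3*y^3 + y^2 + 3*y + 1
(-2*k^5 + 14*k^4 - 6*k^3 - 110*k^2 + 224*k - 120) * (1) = -2*k^5 + 14*k^4 - 6*k^3 - 110*k^2 + 224*k - 120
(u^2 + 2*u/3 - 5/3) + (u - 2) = u^2 + 5*u/3 - 11/3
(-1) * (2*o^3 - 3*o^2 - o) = -2*o^3 + 3*o^2 + o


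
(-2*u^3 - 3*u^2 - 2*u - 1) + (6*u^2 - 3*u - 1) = -2*u^3 + 3*u^2 - 5*u - 2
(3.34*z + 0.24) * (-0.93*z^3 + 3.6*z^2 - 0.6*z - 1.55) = -3.1062*z^4 + 11.8008*z^3 - 1.14*z^2 - 5.321*z - 0.372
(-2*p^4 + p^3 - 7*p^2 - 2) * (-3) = 6*p^4 - 3*p^3 + 21*p^2 + 6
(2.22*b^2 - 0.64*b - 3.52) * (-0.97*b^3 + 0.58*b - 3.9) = -2.1534*b^5 + 0.6208*b^4 + 4.702*b^3 - 9.0292*b^2 + 0.4544*b + 13.728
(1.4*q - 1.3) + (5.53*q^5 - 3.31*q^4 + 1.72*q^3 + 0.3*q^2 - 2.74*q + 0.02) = 5.53*q^5 - 3.31*q^4 + 1.72*q^3 + 0.3*q^2 - 1.34*q - 1.28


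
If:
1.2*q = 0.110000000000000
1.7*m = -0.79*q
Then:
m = -0.04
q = 0.09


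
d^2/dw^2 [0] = 0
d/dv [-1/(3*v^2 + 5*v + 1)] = (6*v + 5)/(3*v^2 + 5*v + 1)^2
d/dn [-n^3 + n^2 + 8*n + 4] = -3*n^2 + 2*n + 8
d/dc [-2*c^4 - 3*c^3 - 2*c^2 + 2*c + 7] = -8*c^3 - 9*c^2 - 4*c + 2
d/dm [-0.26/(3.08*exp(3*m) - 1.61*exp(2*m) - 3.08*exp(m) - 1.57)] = (2.4024*exp(2*m) - 0.8372*exp(m) - 0.8008)*exp(m)/(-3.08*exp(3*m) + 1.61*exp(2*m) + 3.08*exp(m) + 1.57)^2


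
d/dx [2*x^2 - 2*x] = 4*x - 2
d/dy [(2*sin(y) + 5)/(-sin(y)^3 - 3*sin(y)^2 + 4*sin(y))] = (4*sin(y)^3 + 21*sin(y)^2 + 30*sin(y) - 20)*cos(y)/((sin(y) - 1)^2*(sin(y) + 4)^2*sin(y)^2)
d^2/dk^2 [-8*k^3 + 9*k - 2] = -48*k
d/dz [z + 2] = 1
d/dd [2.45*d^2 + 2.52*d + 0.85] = 4.9*d + 2.52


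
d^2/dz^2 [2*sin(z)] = -2*sin(z)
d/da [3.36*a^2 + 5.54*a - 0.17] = 6.72*a + 5.54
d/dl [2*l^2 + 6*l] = 4*l + 6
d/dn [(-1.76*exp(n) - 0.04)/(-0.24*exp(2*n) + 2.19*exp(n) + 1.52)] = (-(0.48*exp(n) - 2.19)*(1.76*exp(n) + 0.04) + 0.4224*exp(2*n) - 3.8544*exp(n) - 2.6752)*exp(n)/(-0.24*exp(2*n) + 2.19*exp(n) + 1.52)^2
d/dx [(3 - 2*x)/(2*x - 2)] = -1/(2*(x - 1)^2)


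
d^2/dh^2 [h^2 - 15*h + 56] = 2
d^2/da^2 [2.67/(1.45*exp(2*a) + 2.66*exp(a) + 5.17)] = (2.67*(2.9*exp(a) + 2.66)*(5.8*exp(a) + 5.32)*exp(a) - (15.486*exp(a) + 7.1022)*(1.45*exp(2*a) + 2.66*exp(a) + 5.17))*exp(a)/(1.45*exp(2*a) + 2.66*exp(a) + 5.17)^3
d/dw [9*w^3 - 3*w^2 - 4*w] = 27*w^2 - 6*w - 4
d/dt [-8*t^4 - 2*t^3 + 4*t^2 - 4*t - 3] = -32*t^3 - 6*t^2 + 8*t - 4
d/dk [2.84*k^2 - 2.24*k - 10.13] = 5.68*k - 2.24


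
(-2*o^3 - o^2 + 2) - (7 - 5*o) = -2*o^3 - o^2 + 5*o - 5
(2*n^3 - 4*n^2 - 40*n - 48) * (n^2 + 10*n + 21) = 2*n^5 + 16*n^4 - 38*n^3 - 532*n^2 - 1320*n - 1008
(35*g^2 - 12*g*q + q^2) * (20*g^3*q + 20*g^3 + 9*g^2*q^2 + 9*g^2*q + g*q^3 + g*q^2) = 700*g^5*q + 700*g^5 + 75*g^4*q^2 + 75*g^4*q - 53*g^3*q^3 - 53*g^3*q^2 - 3*g^2*q^4 - 3*g^2*q^3 + g*q^5 + g*q^4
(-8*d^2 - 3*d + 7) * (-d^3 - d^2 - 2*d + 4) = 8*d^5 + 11*d^4 + 12*d^3 - 33*d^2 - 26*d + 28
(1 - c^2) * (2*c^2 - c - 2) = -2*c^4 + c^3 + 4*c^2 - c - 2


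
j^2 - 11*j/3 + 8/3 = (j - 8/3)*(j - 1)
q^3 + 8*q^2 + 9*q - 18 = (q - 1)*(q + 3)*(q + 6)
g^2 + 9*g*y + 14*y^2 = (g + 2*y)*(g + 7*y)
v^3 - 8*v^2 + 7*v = v*(v - 7)*(v - 1)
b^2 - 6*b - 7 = (b - 7)*(b + 1)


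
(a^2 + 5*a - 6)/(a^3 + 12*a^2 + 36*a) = (a - 1)/(a*(a + 6))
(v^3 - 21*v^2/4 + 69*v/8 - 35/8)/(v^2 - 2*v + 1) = (8*v^2 - 34*v + 35)/(8*(v - 1))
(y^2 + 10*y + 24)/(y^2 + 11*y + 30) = (y + 4)/(y + 5)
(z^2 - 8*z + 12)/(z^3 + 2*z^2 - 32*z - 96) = (z - 2)/(z^2 + 8*z + 16)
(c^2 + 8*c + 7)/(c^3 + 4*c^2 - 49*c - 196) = (c + 1)/(c^2 - 3*c - 28)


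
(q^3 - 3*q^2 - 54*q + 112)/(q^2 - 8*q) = q + 5 - 14/q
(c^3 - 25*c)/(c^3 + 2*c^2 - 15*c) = (c - 5)/(c - 3)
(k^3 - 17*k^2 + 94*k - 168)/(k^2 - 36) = (k^2 - 11*k + 28)/(k + 6)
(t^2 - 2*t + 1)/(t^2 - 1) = (t - 1)/(t + 1)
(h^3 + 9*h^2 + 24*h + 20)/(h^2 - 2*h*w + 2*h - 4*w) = (-h^2 - 7*h - 10)/(-h + 2*w)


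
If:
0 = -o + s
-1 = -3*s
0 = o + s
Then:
No Solution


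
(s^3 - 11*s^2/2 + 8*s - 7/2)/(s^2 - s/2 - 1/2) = (2*s^2 - 9*s + 7)/(2*s + 1)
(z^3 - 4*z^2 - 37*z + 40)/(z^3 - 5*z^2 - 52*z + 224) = (z^2 + 4*z - 5)/(z^2 + 3*z - 28)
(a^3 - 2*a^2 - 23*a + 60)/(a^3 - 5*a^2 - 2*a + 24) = (a + 5)/(a + 2)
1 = 1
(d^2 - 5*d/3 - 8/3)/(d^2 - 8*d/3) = (d + 1)/d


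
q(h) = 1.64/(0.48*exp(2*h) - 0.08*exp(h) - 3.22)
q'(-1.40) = -0.01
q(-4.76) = -0.51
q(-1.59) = -0.51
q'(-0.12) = -0.13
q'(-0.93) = -0.02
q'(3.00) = -0.02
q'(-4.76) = 0.00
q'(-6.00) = 0.00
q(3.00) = 0.01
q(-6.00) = -0.51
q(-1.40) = -0.51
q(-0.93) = -0.52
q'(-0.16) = -0.12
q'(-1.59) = -0.00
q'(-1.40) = -0.01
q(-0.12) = -0.56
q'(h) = 1.64*(-0.96*exp(2*h) + 0.08*exp(h))/(0.48*exp(2*h) - 0.08*exp(h) - 3.22)^2 = (0.1312 - 1.5744*exp(h))*exp(h)/(-0.48*exp(2*h) + 0.08*exp(h) + 3.22)^2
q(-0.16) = -0.56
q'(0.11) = -0.25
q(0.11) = -0.60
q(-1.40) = -0.51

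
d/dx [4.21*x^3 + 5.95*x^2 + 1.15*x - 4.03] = 12.63*x^2 + 11.9*x + 1.15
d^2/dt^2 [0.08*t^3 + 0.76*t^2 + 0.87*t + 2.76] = 0.48*t + 1.52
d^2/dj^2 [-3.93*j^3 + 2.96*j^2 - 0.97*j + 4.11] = 5.92 - 23.58*j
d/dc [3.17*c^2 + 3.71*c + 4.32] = 6.34*c + 3.71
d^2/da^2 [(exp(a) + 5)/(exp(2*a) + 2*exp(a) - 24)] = (exp(4*a) + 18*exp(3*a) + 174*exp(2*a) + 548*exp(a) + 816)*exp(a)/(exp(6*a) + 6*exp(5*a) - 60*exp(4*a) - 280*exp(3*a) + 1440*exp(2*a) + 3456*exp(a) - 13824)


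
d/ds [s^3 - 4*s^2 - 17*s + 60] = 3*s^2 - 8*s - 17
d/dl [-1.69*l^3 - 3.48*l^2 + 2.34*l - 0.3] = -5.07*l^2 - 6.96*l + 2.34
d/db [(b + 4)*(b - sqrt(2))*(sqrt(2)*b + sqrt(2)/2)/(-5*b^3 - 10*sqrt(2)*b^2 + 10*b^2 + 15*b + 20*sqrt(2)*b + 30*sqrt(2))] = (-12*b^4 + 13*sqrt(2)*b^4 - 4*b^3 + 20*sqrt(2)*b^3 - 33*sqrt(2)*b^2 + 160*b^2 - 80*sqrt(2)*b + 248*b - 76*sqrt(2) + 72)/(10*(b^6 - 4*b^5 + 4*sqrt(2)*b^5 - 16*sqrt(2)*b^4 + 6*b^4 - 20*b^3 - 8*sqrt(2)*b^3 - 7*b^2 + 48*sqrt(2)*b^2 + 36*sqrt(2)*b + 96*b + 72))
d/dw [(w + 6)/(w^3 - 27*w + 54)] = -2/(w^3 - 9*w^2 + 27*w - 27)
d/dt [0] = 0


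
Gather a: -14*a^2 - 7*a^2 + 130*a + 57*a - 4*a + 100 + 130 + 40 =-21*a^2 + 183*a + 270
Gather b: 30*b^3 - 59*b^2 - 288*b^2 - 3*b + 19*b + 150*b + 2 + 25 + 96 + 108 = 30*b^3 - 347*b^2 + 166*b + 231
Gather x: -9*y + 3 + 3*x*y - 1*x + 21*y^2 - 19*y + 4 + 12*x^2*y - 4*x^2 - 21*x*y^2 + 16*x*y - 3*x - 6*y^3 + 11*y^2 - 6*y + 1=x^2*(12*y - 4) + x*(-21*y^2 + 19*y - 4) - 6*y^3 + 32*y^2 - 34*y + 8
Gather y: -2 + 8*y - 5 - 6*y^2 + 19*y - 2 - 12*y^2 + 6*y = -18*y^2 + 33*y - 9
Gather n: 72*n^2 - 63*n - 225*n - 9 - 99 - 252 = 72*n^2 - 288*n - 360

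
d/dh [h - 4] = 1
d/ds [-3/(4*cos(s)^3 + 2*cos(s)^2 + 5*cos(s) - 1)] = 3*(12*sin(s)^2 - 4*cos(s) - 17)*sin(s)/(8*cos(s) + cos(2*s) + cos(3*s))^2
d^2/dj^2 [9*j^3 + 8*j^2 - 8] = 54*j + 16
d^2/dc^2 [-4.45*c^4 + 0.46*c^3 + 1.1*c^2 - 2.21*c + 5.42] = -53.4*c^2 + 2.76*c + 2.2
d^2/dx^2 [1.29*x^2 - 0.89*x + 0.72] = 2.58000000000000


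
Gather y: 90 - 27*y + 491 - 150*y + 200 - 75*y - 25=756 - 252*y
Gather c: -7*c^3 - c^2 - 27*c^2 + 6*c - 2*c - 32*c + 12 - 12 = -7*c^3 - 28*c^2 - 28*c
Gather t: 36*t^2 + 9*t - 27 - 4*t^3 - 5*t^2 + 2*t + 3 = -4*t^3 + 31*t^2 + 11*t - 24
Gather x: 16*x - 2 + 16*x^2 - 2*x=16*x^2 + 14*x - 2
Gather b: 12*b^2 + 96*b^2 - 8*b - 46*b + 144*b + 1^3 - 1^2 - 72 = 108*b^2 + 90*b - 72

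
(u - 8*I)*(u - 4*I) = u^2 - 12*I*u - 32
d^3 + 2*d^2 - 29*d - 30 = (d - 5)*(d + 1)*(d + 6)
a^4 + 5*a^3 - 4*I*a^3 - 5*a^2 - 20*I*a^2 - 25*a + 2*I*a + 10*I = (a + 5)*(a - 2*I)*(a - I)^2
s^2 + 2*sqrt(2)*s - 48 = (s - 4*sqrt(2))*(s + 6*sqrt(2))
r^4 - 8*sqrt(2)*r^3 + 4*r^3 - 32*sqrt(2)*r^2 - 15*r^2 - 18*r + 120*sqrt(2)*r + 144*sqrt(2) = (r - 3)*(r + 1)*(r + 6)*(r - 8*sqrt(2))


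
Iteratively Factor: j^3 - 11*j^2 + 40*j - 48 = (j - 3)*(j^2 - 8*j + 16) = (j - 4)*(j - 3)*(j - 4)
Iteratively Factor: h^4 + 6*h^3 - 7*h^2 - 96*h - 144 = (h + 4)*(h^3 + 2*h^2 - 15*h - 36) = (h + 3)*(h + 4)*(h^2 - h - 12) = (h - 4)*(h + 3)*(h + 4)*(h + 3)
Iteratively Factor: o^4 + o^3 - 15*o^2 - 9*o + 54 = (o - 3)*(o^3 + 4*o^2 - 3*o - 18) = (o - 3)*(o - 2)*(o^2 + 6*o + 9) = (o - 3)*(o - 2)*(o + 3)*(o + 3)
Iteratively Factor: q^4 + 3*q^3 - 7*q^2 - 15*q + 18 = (q - 2)*(q^3 + 5*q^2 + 3*q - 9) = (q - 2)*(q - 1)*(q^2 + 6*q + 9) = (q - 2)*(q - 1)*(q + 3)*(q + 3)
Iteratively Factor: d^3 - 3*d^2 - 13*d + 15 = (d - 5)*(d^2 + 2*d - 3) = (d - 5)*(d + 3)*(d - 1)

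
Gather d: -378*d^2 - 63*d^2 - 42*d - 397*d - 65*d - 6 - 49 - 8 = -441*d^2 - 504*d - 63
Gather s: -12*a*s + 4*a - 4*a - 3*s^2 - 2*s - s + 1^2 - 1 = -3*s^2 + s*(-12*a - 3)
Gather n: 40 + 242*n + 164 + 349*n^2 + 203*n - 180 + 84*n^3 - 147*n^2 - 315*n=84*n^3 + 202*n^2 + 130*n + 24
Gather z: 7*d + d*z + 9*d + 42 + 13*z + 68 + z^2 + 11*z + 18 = 16*d + z^2 + z*(d + 24) + 128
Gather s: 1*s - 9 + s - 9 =2*s - 18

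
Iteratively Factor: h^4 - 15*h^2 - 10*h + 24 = (h + 2)*(h^3 - 2*h^2 - 11*h + 12) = (h - 4)*(h + 2)*(h^2 + 2*h - 3) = (h - 4)*(h - 1)*(h + 2)*(h + 3)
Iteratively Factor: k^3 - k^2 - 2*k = (k)*(k^2 - k - 2) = k*(k - 2)*(k + 1)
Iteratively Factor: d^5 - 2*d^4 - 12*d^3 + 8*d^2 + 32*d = (d + 2)*(d^4 - 4*d^3 - 4*d^2 + 16*d) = (d - 2)*(d + 2)*(d^3 - 2*d^2 - 8*d) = (d - 4)*(d - 2)*(d + 2)*(d^2 + 2*d) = (d - 4)*(d - 2)*(d + 2)^2*(d)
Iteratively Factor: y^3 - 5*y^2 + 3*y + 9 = (y - 3)*(y^2 - 2*y - 3) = (y - 3)*(y + 1)*(y - 3)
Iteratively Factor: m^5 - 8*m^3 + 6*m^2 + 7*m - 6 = (m - 1)*(m^4 + m^3 - 7*m^2 - m + 6) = (m - 2)*(m - 1)*(m^3 + 3*m^2 - m - 3) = (m - 2)*(m - 1)*(m + 1)*(m^2 + 2*m - 3) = (m - 2)*(m - 1)*(m + 1)*(m + 3)*(m - 1)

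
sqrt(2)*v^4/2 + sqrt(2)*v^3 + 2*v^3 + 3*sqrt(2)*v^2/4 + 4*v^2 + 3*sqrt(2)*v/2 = v*(v + 2)*(v + 3*sqrt(2)/2)*(sqrt(2)*v/2 + 1/2)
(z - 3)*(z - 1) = z^2 - 4*z + 3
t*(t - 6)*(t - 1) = t^3 - 7*t^2 + 6*t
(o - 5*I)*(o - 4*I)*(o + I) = o^3 - 8*I*o^2 - 11*o - 20*I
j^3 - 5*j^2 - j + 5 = (j - 5)*(j - 1)*(j + 1)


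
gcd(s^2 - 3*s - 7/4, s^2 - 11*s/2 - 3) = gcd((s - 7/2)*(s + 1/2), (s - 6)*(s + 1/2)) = s + 1/2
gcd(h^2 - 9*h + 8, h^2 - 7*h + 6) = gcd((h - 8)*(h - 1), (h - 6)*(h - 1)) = h - 1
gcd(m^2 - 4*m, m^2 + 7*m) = m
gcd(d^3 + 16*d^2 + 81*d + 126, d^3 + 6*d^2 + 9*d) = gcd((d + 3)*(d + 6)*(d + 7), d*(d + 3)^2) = d + 3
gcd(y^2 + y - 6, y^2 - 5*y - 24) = y + 3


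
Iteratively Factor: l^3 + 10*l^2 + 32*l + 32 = (l + 4)*(l^2 + 6*l + 8) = (l + 2)*(l + 4)*(l + 4)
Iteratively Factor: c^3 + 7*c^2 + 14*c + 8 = (c + 4)*(c^2 + 3*c + 2) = (c + 2)*(c + 4)*(c + 1)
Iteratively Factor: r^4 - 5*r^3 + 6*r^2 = (r)*(r^3 - 5*r^2 + 6*r) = r^2*(r^2 - 5*r + 6) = r^2*(r - 2)*(r - 3)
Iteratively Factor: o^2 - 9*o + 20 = (o - 4)*(o - 5)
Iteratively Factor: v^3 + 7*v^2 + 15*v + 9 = (v + 3)*(v^2 + 4*v + 3) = (v + 3)^2*(v + 1)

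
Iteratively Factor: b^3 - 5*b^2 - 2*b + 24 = (b - 4)*(b^2 - b - 6) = (b - 4)*(b - 3)*(b + 2)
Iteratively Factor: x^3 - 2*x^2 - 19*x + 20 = (x - 5)*(x^2 + 3*x - 4) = (x - 5)*(x - 1)*(x + 4)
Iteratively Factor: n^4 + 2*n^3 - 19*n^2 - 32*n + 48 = (n - 4)*(n^3 + 6*n^2 + 5*n - 12) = (n - 4)*(n - 1)*(n^2 + 7*n + 12) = (n - 4)*(n - 1)*(n + 4)*(n + 3)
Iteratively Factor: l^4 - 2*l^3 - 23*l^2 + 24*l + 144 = (l - 4)*(l^3 + 2*l^2 - 15*l - 36) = (l - 4)^2*(l^2 + 6*l + 9) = (l - 4)^2*(l + 3)*(l + 3)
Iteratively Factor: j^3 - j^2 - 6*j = (j - 3)*(j^2 + 2*j) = j*(j - 3)*(j + 2)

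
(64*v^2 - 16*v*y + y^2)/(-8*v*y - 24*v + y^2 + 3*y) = (-8*v + y)/(y + 3)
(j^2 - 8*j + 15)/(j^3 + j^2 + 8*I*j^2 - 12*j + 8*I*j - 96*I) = (j - 5)/(j^2 + j*(4 + 8*I) + 32*I)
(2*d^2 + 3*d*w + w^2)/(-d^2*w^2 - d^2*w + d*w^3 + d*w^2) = (2*d^2 + 3*d*w + w^2)/(d*w*(-d*w - d + w^2 + w))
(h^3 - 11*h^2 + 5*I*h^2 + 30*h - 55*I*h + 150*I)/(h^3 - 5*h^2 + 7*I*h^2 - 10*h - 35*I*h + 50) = (h - 6)/(h + 2*I)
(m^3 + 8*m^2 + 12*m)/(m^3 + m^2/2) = 2*(m^2 + 8*m + 12)/(m*(2*m + 1))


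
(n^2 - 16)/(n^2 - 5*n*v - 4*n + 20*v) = (-n - 4)/(-n + 5*v)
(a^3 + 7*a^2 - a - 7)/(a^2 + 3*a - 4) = (a^2 + 8*a + 7)/(a + 4)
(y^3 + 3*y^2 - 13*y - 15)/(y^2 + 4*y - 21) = (y^2 + 6*y + 5)/(y + 7)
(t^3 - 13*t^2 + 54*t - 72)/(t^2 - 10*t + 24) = t - 3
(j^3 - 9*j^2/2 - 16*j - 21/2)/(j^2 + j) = j - 11/2 - 21/(2*j)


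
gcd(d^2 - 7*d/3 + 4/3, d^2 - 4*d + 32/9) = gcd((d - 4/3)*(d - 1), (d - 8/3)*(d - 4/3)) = d - 4/3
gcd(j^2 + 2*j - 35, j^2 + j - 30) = j - 5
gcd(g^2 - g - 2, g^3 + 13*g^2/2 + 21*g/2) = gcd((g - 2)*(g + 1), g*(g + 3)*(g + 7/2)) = 1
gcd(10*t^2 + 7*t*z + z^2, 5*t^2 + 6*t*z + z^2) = 5*t + z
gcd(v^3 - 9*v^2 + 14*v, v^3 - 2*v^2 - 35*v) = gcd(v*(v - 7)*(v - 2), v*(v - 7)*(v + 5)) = v^2 - 7*v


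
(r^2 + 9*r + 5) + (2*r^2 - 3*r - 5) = 3*r^2 + 6*r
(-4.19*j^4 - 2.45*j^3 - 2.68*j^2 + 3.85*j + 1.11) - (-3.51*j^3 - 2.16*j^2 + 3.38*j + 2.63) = -4.19*j^4 + 1.06*j^3 - 0.52*j^2 + 0.47*j - 1.52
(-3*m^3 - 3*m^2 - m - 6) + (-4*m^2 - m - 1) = -3*m^3 - 7*m^2 - 2*m - 7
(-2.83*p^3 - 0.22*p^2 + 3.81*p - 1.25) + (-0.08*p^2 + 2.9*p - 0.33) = -2.83*p^3 - 0.3*p^2 + 6.71*p - 1.58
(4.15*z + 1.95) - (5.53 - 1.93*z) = 6.08*z - 3.58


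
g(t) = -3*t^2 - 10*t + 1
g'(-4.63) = 17.78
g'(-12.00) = 62.00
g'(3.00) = -28.00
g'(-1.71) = 0.26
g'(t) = -6*t - 10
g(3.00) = -56.00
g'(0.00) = -10.00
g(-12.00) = -311.00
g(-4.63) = -17.01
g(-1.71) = 9.33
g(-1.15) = 8.53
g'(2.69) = -26.14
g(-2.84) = 5.20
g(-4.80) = -20.12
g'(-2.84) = 7.04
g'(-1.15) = -3.10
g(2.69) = -47.61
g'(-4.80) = 18.80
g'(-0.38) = -7.72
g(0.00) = 1.00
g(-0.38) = 4.37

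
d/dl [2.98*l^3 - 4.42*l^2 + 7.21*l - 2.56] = 8.94*l^2 - 8.84*l + 7.21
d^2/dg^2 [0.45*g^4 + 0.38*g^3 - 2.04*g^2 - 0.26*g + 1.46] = 5.4*g^2 + 2.28*g - 4.08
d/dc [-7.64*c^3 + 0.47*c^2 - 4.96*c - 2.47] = -22.92*c^2 + 0.94*c - 4.96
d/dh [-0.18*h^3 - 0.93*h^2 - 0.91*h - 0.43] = -0.54*h^2 - 1.86*h - 0.91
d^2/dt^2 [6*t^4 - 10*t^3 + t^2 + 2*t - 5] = 72*t^2 - 60*t + 2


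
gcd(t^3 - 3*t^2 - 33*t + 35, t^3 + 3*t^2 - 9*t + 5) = t^2 + 4*t - 5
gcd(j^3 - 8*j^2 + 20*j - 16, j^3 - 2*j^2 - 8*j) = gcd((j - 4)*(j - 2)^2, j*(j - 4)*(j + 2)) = j - 4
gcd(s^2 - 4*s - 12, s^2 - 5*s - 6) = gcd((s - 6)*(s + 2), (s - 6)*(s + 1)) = s - 6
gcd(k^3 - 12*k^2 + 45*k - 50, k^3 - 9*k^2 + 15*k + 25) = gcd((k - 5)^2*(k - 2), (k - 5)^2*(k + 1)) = k^2 - 10*k + 25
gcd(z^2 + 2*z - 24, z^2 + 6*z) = z + 6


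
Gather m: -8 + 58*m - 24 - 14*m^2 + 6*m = -14*m^2 + 64*m - 32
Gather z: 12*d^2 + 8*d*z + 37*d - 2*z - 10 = 12*d^2 + 37*d + z*(8*d - 2) - 10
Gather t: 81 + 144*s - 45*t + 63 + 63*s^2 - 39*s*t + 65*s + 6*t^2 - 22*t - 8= 63*s^2 + 209*s + 6*t^2 + t*(-39*s - 67) + 136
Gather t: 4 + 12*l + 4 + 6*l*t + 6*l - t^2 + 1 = 6*l*t + 18*l - t^2 + 9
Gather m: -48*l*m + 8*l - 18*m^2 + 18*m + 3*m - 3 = 8*l - 18*m^2 + m*(21 - 48*l) - 3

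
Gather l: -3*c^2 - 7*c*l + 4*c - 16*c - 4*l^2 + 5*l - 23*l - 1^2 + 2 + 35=-3*c^2 - 12*c - 4*l^2 + l*(-7*c - 18) + 36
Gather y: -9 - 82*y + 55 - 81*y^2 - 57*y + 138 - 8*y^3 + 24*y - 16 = -8*y^3 - 81*y^2 - 115*y + 168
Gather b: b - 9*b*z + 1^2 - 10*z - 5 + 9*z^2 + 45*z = b*(1 - 9*z) + 9*z^2 + 35*z - 4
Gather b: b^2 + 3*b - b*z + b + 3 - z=b^2 + b*(4 - z) - z + 3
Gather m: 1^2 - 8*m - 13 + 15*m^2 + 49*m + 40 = 15*m^2 + 41*m + 28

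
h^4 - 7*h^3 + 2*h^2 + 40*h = h*(h - 5)*(h - 4)*(h + 2)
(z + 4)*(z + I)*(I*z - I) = I*z^3 - z^2 + 3*I*z^2 - 3*z - 4*I*z + 4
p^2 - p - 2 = (p - 2)*(p + 1)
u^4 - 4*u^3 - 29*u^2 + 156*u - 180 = (u - 5)*(u - 3)*(u - 2)*(u + 6)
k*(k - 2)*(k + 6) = k^3 + 4*k^2 - 12*k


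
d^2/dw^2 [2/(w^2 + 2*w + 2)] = 4*(-w^2 - 2*w + 4*(w + 1)^2 - 2)/(w^2 + 2*w + 2)^3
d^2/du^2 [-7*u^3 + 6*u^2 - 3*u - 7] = 12 - 42*u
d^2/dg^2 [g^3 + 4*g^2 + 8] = 6*g + 8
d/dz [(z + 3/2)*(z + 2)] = 2*z + 7/2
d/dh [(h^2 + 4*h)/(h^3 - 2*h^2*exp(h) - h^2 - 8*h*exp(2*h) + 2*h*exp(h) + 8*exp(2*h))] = (h*(h + 4)*(2*h^2*exp(h) - 3*h^2 + 16*h*exp(2*h) + 2*h*exp(h) + 2*h - 8*exp(2*h) - 2*exp(h)) + 2*(h + 2)*(h^3 - 2*h^2*exp(h) - h^2 - 8*h*exp(2*h) + 2*h*exp(h) + 8*exp(2*h)))/(h^3 - 2*h^2*exp(h) - h^2 - 8*h*exp(2*h) + 2*h*exp(h) + 8*exp(2*h))^2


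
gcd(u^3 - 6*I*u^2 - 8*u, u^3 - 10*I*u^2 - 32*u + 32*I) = u^2 - 6*I*u - 8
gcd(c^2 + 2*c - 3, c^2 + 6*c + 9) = c + 3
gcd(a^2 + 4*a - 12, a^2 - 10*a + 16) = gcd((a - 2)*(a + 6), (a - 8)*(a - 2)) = a - 2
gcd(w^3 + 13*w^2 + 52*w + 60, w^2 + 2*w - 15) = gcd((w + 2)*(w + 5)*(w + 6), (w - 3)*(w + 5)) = w + 5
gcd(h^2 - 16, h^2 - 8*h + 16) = h - 4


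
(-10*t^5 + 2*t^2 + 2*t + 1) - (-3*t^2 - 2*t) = -10*t^5 + 5*t^2 + 4*t + 1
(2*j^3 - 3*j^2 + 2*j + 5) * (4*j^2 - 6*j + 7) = 8*j^5 - 24*j^4 + 40*j^3 - 13*j^2 - 16*j + 35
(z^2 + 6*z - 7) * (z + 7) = z^3 + 13*z^2 + 35*z - 49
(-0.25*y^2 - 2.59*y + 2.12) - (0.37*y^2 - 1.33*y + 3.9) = -0.62*y^2 - 1.26*y - 1.78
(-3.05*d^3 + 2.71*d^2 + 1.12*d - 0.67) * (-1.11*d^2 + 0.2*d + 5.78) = 3.3855*d^5 - 3.6181*d^4 - 18.3302*d^3 + 16.6315*d^2 + 6.3396*d - 3.8726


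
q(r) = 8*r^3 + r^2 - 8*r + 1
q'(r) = 24*r^2 + 2*r - 8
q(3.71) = 393.60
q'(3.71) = 329.76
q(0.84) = -0.27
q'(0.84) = 10.61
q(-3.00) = -182.00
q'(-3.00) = 202.00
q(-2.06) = -48.21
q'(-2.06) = 89.73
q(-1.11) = 0.17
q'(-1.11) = 19.35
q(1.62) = 24.68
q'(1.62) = 58.23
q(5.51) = 1325.55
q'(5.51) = 731.66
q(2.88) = 177.36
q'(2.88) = 196.83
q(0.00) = 1.00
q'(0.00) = -8.00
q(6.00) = 1717.00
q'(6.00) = 868.00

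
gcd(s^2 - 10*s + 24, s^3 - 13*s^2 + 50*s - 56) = s - 4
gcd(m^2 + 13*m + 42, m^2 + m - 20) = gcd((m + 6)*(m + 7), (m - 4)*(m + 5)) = 1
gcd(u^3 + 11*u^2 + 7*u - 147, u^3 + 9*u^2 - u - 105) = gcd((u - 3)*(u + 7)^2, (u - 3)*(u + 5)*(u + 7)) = u^2 + 4*u - 21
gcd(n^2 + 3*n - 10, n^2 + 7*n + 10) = n + 5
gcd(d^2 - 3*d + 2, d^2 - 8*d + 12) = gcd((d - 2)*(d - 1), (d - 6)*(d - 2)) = d - 2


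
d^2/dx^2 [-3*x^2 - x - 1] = -6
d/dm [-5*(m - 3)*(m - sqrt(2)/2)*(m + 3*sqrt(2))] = -15*m^2 - 25*sqrt(2)*m + 30*m + 15 + 75*sqrt(2)/2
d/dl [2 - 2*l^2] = -4*l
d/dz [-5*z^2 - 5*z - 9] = -10*z - 5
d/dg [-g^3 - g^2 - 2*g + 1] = -3*g^2 - 2*g - 2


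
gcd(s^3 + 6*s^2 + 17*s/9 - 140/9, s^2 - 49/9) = s + 7/3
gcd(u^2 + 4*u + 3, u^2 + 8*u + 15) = u + 3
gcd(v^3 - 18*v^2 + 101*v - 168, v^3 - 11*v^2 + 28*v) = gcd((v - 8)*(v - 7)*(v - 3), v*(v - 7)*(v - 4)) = v - 7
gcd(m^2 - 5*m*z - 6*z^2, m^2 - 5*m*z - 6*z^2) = -m^2 + 5*m*z + 6*z^2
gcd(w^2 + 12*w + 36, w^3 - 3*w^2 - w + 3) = 1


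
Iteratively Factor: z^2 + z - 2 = (z + 2)*(z - 1)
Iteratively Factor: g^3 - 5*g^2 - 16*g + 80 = (g - 5)*(g^2 - 16) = (g - 5)*(g - 4)*(g + 4)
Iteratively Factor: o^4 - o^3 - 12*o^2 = (o)*(o^3 - o^2 - 12*o) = o*(o - 4)*(o^2 + 3*o) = o^2*(o - 4)*(o + 3)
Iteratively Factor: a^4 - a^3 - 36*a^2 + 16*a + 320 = (a + 4)*(a^3 - 5*a^2 - 16*a + 80) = (a - 5)*(a + 4)*(a^2 - 16) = (a - 5)*(a + 4)^2*(a - 4)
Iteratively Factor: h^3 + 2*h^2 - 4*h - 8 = (h + 2)*(h^2 - 4) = (h + 2)^2*(h - 2)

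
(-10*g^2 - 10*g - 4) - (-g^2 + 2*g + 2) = -9*g^2 - 12*g - 6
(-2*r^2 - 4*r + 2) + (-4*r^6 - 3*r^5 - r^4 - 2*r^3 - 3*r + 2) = -4*r^6 - 3*r^5 - r^4 - 2*r^3 - 2*r^2 - 7*r + 4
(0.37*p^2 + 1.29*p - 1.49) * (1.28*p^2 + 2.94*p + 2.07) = 0.4736*p^4 + 2.739*p^3 + 2.6513*p^2 - 1.7103*p - 3.0843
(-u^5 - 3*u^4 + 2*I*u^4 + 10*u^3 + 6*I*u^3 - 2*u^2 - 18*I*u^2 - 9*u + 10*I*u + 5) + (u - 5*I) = -u^5 - 3*u^4 + 2*I*u^4 + 10*u^3 + 6*I*u^3 - 2*u^2 - 18*I*u^2 - 8*u + 10*I*u + 5 - 5*I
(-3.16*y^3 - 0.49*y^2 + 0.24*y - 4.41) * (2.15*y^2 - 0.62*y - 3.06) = -6.794*y^5 + 0.9057*y^4 + 10.4894*y^3 - 8.1309*y^2 + 1.9998*y + 13.4946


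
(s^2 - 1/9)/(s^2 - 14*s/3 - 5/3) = (s - 1/3)/(s - 5)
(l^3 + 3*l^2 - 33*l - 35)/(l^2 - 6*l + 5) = (l^2 + 8*l + 7)/(l - 1)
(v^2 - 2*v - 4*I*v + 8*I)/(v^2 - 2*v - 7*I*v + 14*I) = (v - 4*I)/(v - 7*I)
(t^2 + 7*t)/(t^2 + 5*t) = (t + 7)/(t + 5)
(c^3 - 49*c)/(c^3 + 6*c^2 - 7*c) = (c - 7)/(c - 1)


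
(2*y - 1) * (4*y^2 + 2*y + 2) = 8*y^3 + 2*y - 2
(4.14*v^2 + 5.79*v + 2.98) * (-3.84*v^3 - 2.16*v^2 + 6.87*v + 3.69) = -15.8976*v^5 - 31.176*v^4 + 4.4922*v^3 + 48.6171*v^2 + 41.8377*v + 10.9962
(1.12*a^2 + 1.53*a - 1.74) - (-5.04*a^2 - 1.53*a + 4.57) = 6.16*a^2 + 3.06*a - 6.31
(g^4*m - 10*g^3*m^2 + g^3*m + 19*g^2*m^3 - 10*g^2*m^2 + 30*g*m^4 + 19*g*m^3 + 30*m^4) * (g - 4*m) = g^5*m - 14*g^4*m^2 + g^4*m + 59*g^3*m^3 - 14*g^3*m^2 - 46*g^2*m^4 + 59*g^2*m^3 - 120*g*m^5 - 46*g*m^4 - 120*m^5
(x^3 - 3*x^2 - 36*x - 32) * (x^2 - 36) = x^5 - 3*x^4 - 72*x^3 + 76*x^2 + 1296*x + 1152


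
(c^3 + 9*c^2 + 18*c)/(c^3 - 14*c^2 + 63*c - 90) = c*(c^2 + 9*c + 18)/(c^3 - 14*c^2 + 63*c - 90)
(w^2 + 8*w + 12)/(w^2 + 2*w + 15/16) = 16*(w^2 + 8*w + 12)/(16*w^2 + 32*w + 15)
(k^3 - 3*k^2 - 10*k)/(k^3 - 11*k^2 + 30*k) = (k + 2)/(k - 6)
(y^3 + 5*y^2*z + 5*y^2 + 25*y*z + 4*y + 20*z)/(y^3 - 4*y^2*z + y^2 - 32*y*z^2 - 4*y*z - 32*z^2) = (y^2 + 5*y*z + 4*y + 20*z)/(y^2 - 4*y*z - 32*z^2)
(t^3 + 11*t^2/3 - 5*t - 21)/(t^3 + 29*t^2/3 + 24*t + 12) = (3*t^2 + 2*t - 21)/(3*t^2 + 20*t + 12)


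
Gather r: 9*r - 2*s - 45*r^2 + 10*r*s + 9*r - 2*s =-45*r^2 + r*(10*s + 18) - 4*s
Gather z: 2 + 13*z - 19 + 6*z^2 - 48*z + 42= 6*z^2 - 35*z + 25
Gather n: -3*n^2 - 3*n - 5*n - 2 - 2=-3*n^2 - 8*n - 4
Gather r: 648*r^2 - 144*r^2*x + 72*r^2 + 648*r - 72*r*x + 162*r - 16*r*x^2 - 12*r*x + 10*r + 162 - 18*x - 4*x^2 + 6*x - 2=r^2*(720 - 144*x) + r*(-16*x^2 - 84*x + 820) - 4*x^2 - 12*x + 160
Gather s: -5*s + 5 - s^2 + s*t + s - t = -s^2 + s*(t - 4) - t + 5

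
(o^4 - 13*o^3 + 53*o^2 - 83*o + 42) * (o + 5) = o^5 - 8*o^4 - 12*o^3 + 182*o^2 - 373*o + 210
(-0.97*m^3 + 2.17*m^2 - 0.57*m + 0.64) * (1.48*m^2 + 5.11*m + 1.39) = -1.4356*m^5 - 1.7451*m^4 + 8.8968*m^3 + 1.0508*m^2 + 2.4781*m + 0.8896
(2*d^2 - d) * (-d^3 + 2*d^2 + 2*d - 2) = -2*d^5 + 5*d^4 + 2*d^3 - 6*d^2 + 2*d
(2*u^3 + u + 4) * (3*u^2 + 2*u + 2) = 6*u^5 + 4*u^4 + 7*u^3 + 14*u^2 + 10*u + 8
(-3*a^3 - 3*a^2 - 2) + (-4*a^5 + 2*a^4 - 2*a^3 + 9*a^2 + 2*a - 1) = -4*a^5 + 2*a^4 - 5*a^3 + 6*a^2 + 2*a - 3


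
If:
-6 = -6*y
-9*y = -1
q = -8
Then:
No Solution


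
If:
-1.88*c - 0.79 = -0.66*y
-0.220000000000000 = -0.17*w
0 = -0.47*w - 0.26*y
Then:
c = -1.24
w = 1.29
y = -2.34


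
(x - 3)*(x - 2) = x^2 - 5*x + 6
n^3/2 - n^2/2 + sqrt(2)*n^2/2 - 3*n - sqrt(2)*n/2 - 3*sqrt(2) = (n/2 + 1)*(n - 3)*(n + sqrt(2))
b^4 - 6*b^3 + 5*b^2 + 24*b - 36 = (b - 3)^2*(b - 2)*(b + 2)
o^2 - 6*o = o*(o - 6)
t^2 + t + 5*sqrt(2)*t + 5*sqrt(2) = (t + 1)*(t + 5*sqrt(2))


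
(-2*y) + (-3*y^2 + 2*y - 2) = -3*y^2 - 2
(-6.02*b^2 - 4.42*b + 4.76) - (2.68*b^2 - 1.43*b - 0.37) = -8.7*b^2 - 2.99*b + 5.13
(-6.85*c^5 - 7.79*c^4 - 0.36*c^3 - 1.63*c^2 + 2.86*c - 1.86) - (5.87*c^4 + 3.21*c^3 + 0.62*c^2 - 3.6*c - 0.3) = -6.85*c^5 - 13.66*c^4 - 3.57*c^3 - 2.25*c^2 + 6.46*c - 1.56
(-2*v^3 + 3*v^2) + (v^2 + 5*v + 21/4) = -2*v^3 + 4*v^2 + 5*v + 21/4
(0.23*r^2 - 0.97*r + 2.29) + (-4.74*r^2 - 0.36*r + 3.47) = -4.51*r^2 - 1.33*r + 5.76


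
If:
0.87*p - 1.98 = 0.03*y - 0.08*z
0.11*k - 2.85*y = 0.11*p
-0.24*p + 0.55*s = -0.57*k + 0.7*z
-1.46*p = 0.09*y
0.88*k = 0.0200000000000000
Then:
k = 0.02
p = -0.00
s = 31.48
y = 0.00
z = 24.75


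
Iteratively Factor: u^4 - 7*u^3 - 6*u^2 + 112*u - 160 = (u - 4)*(u^3 - 3*u^2 - 18*u + 40) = (u - 4)*(u - 2)*(u^2 - u - 20) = (u - 4)*(u - 2)*(u + 4)*(u - 5)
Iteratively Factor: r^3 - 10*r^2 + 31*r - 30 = (r - 2)*(r^2 - 8*r + 15) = (r - 3)*(r - 2)*(r - 5)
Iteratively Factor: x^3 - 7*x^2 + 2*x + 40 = (x + 2)*(x^2 - 9*x + 20) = (x - 5)*(x + 2)*(x - 4)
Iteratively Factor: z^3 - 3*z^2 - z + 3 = (z - 3)*(z^2 - 1) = (z - 3)*(z - 1)*(z + 1)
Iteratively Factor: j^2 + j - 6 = (j - 2)*(j + 3)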